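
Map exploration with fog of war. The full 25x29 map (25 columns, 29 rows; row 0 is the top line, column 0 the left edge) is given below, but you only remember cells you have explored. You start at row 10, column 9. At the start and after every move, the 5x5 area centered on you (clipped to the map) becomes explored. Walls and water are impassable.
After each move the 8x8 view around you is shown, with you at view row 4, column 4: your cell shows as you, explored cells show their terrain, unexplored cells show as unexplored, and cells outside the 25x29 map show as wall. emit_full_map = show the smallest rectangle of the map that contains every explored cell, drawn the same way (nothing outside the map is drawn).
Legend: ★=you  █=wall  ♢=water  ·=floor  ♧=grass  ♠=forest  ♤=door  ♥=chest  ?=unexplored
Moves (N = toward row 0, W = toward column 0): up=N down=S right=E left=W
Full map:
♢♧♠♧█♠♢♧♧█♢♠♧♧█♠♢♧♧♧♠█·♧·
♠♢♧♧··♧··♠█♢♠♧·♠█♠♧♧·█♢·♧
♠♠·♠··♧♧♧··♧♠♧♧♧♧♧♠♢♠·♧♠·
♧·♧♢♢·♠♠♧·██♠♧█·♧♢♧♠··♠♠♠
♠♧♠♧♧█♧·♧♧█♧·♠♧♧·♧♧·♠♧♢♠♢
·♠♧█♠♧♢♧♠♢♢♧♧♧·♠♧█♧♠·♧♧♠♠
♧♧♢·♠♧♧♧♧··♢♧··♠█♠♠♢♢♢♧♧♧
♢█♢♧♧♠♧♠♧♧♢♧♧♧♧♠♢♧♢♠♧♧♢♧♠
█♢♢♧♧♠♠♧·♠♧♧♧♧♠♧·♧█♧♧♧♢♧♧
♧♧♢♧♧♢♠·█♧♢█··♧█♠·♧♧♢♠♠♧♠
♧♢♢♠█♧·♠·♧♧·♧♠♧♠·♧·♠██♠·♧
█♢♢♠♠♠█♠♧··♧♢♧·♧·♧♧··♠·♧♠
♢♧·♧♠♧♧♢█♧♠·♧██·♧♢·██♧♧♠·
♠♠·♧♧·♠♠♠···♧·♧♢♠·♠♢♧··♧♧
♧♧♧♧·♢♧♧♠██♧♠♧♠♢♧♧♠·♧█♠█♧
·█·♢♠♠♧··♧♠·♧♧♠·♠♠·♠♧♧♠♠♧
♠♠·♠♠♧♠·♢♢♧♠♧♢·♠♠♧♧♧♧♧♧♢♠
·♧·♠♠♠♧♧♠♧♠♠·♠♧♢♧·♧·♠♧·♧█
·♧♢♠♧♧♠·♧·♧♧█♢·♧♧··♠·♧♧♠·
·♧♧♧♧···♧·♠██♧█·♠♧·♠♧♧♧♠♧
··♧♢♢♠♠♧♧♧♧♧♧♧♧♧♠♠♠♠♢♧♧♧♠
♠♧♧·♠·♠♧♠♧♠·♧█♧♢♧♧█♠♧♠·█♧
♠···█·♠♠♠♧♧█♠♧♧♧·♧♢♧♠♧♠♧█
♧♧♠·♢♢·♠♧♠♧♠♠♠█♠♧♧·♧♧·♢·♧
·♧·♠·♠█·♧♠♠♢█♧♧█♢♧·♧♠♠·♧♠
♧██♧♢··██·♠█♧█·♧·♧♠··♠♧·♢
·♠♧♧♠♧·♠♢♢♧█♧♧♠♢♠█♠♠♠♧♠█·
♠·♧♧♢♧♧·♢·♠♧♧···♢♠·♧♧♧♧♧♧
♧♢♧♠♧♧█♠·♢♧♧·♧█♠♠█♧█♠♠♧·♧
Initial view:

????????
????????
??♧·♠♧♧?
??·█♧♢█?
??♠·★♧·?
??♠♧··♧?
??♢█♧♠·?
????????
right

????????
????????
?♧·♠♧♧♧?
?·█♧♢█·?
?♠·♧★·♧?
?♠♧··♧♢?
?♢█♧♠·♧?
????????

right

????????
????????
♧·♠♧♧♧♧?
·█♧♢█··?
♠·♧♧★♧♠?
♠♧··♧♢♧?
♢█♧♠·♧█?
????????

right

????????
????????
·♠♧♧♧♧♠?
█♧♢█··♧?
·♧♧·★♠♧?
♧··♧♢♧·?
█♧♠·♧██?
????????

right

????????
????????
♠♧♧♧♧♠♧?
♧♢█··♧█?
♧♧·♧★♧♠?
··♧♢♧·♧?
♧♠·♧██·?
????????

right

????????
????????
♧♧♧♧♠♧·?
♢█··♧█♠?
♧·♧♠★♠·?
·♧♢♧·♧·?
♠·♧██·♧?
????????

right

????????
????????
♧♧♧♠♧·♧?
█··♧█♠·?
·♧♠♧★·♧?
♧♢♧·♧·♧?
·♧██·♧♢?
????????

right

????????
????????
♧♧♠♧·♧█?
··♧█♠·♧?
♧♠♧♠★♧·?
♢♧·♧·♧♧?
♧██·♧♢·?
????????

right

????????
????????
♧♠♧·♧█♧?
·♧█♠·♧♧?
♠♧♠·★·♠?
♧·♧·♧♧·?
██·♧♢·█?
????????

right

????????
????????
♠♧·♧█♧♧?
♧█♠·♧♧♢?
♧♠·♧★♠█?
·♧·♧♧··?
█·♧♢·██?
????????

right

????????
????????
♧·♧█♧♧♧?
█♠·♧♧♢♠?
♠·♧·★██?
♧·♧♧··♠?
·♧♢·██♧?
????????

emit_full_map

♧·♠♧♧♧♧♠♧·♧█♧♧♧
·█♧♢█··♧█♠·♧♧♢♠
♠·♧♧·♧♠♧♠·♧·★██
♠♧··♧♢♧·♧·♧♧··♠
♢█♧♠·♧██·♧♢·██♧

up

????????
????????
??♧♢♠♧♧?
♧·♧█♧♧♧?
█♠·♧★♢♠?
♠·♧·♠██?
♧·♧♧··♠?
·♧♢·██♧?

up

????????
????????
??♠♠♢♢♢?
??♧♢♠♧♧?
♧·♧█★♧♧?
█♠·♧♧♢♠?
♠·♧·♠██?
♧·♧♧··♠?

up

????????
????????
??█♧♠·♧?
??♠♠♢♢♢?
??♧♢★♧♧?
♧·♧█♧♧♧?
█♠·♧♧♢♠?
♠·♧·♠██?

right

????????
????????
?█♧♠·♧♧?
?♠♠♢♢♢♧?
?♧♢♠★♧♢?
·♧█♧♧♧♢?
♠·♧♧♢♠♠?
·♧·♠██??

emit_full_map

??????????█♧♠·♧♧
??????????♠♠♢♢♢♧
??????????♧♢♠★♧♢
♧·♠♧♧♧♧♠♧·♧█♧♧♧♢
·█♧♢█··♧█♠·♧♧♢♠♠
♠·♧♧·♧♠♧♠·♧·♠██?
♠♧··♧♢♧·♧·♧♧··♠?
♢█♧♠·♧██·♧♢·██♧?

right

????????
????????
█♧♠·♧♧♠?
♠♠♢♢♢♧♧?
♧♢♠♧★♢♧?
♧█♧♧♧♢♧?
·♧♧♢♠♠♧?
♧·♠██???

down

????????
█♧♠·♧♧♠?
♠♠♢♢♢♧♧?
♧♢♠♧♧♢♧?
♧█♧♧★♢♧?
·♧♧♢♠♠♧?
♧·♠██♠·?
♧♧··♠???

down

█♧♠·♧♧♠?
♠♠♢♢♢♧♧?
♧♢♠♧♧♢♧?
♧█♧♧♧♢♧?
·♧♧♢★♠♧?
♧·♠██♠·?
♧♧··♠·♧?
♢·██♧???

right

♧♠·♧♧♠?█
♠♢♢♢♧♧?█
♢♠♧♧♢♧♠█
█♧♧♧♢♧♧█
♧♧♢♠★♧♠█
·♠██♠·♧█
♧··♠·♧♠█
·██♧???█

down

♠♢♢♢♧♧?█
♢♠♧♧♢♧♠█
█♧♧♧♢♧♧█
♧♧♢♠♠♧♠█
·♠██★·♧█
♧··♠·♧♠█
·██♧♧♠·█
???????█

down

♢♠♧♧♢♧♠█
█♧♧♧♢♧♧█
♧♧♢♠♠♧♠█
·♠██♠·♧█
♧··♠★♧♠█
·██♧♧♠·█
??♧··♧♧█
???????█

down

█♧♧♧♢♧♧█
♧♧♢♠♠♧♠█
·♠██♠·♧█
♧··♠·♧♠█
·██♧★♠·█
??♧··♧♧█
??♧█♠█♧█
???????█

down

♧♧♢♠♠♧♠█
·♠██♠·♧█
♧··♠·♧♠█
·██♧♧♠·█
??♧·★♧♧█
??♧█♠█♧█
??♧♧♠♠♧█
???????█

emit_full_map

??????????█♧♠·♧♧♠?
??????????♠♠♢♢♢♧♧?
??????????♧♢♠♧♧♢♧♠
♧·♠♧♧♧♧♠♧·♧█♧♧♧♢♧♧
·█♧♢█··♧█♠·♧♧♢♠♠♧♠
♠·♧♧·♧♠♧♠·♧·♠██♠·♧
♠♧··♧♢♧·♧·♧♧··♠·♧♠
♢█♧♠·♧██·♧♢·██♧♧♠·
?????????????♧·★♧♧
?????????????♧█♠█♧
?????????????♧♧♠♠♧

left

·♧♧♢♠♠♧♠
♧·♠██♠·♧
♧♧··♠·♧♠
♢·██♧♧♠·
??♢♧★·♧♧
??·♧█♠█♧
??♠♧♧♠♠♧
????????

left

♠·♧♧♢♠♠♧
·♧·♠██♠·
·♧♧··♠·♧
♧♢·██♧♧♠
??♠♢★··♧
??♠·♧█♠█
??·♠♧♧♠♠
????????

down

·♧·♠██♠·
·♧♧··♠·♧
♧♢·██♧♧♠
??♠♢♧··♧
??♠·★█♠█
??·♠♧♧♠♠
??♧♧♧♧♧?
????????

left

♠·♧·♠██♠
♧·♧♧··♠·
·♧♢·██♧♧
??·♠♢♧··
??♧♠★♧█♠
??♠·♠♧♧♠
??♧♧♧♧♧♧
????????

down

♧·♧♧··♠·
·♧♢·██♧♧
??·♠♢♧··
??♧♠·♧█♠
??♠·★♧♧♠
??♧♧♧♧♧♧
??·♧·♠♧?
????????

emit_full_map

??????????█♧♠·♧♧♠?
??????????♠♠♢♢♢♧♧?
??????????♧♢♠♧♧♢♧♠
♧·♠♧♧♧♧♠♧·♧█♧♧♧♢♧♧
·█♧♢█··♧█♠·♧♧♢♠♠♧♠
♠·♧♧·♧♠♧♠·♧·♠██♠·♧
♠♧··♧♢♧·♧·♧♧··♠·♧♠
♢█♧♠·♧██·♧♢·██♧♧♠·
??????????·♠♢♧··♧♧
??????????♧♠·♧█♠█♧
??????????♠·★♧♧♠♠♧
??????????♧♧♧♧♧♧??
??????????·♧·♠♧???

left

·♧·♧♧··♠
█·♧♢·██♧
??♠·♠♢♧·
??♧♧♠·♧█
??♠♠★♠♧♧
??♠♧♧♧♧♧
??♧·♧·♠♧
????????

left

♧·♧·♧♧··
██·♧♢·██
??♢♠·♠♢♧
??♢♧♧♠·♧
??·♠★·♠♧
??♠♠♧♧♧♧
??♢♧·♧·♠
????????

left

♢♧·♧·♧♧·
♧██·♧♢·█
??♧♢♠·♠♢
??♠♢♧♧♠·
??♠·★♠·♠
??·♠♠♧♧♧
??♧♢♧·♧·
????????

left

♧♢♧·♧·♧♧
·♧██·♧♢·
??·♧♢♠·♠
??♧♠♢♧♧♠
??♧♠★♠♠·
??♢·♠♠♧♧
??♠♧♢♧·♧
????????

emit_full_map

??????????█♧♠·♧♧♠?
??????????♠♠♢♢♢♧♧?
??????????♧♢♠♧♧♢♧♠
♧·♠♧♧♧♧♠♧·♧█♧♧♧♢♧♧
·█♧♢█··♧█♠·♧♧♢♠♠♧♠
♠·♧♧·♧♠♧♠·♧·♠██♠·♧
♠♧··♧♢♧·♧·♧♧··♠·♧♠
♢█♧♠·♧██·♧♢·██♧♧♠·
??????·♧♢♠·♠♢♧··♧♧
??????♧♠♢♧♧♠·♧█♠█♧
??????♧♠★♠♠·♠♧♧♠♠♧
??????♢·♠♠♧♧♧♧♧♧??
??????♠♧♢♧·♧·♠♧???

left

·♧♢♧·♧·♧
♠·♧██·♧♢
??♧·♧♢♠·
??♠♧♠♢♧♧
??♧♧★·♠♠
??♧♢·♠♠♧
??·♠♧♢♧·
????????

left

··♧♢♧·♧·
♧♠·♧██·♧
??·♧·♧♢♠
??♧♠♧♠♢♧
??·♧★♠·♠
??♠♧♢·♠♠
??♠·♠♧♢♧
????????

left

♧··♧♢♧·♧
█♧♠·♧██·
??··♧·♧♢
??█♧♠♧♠♢
??♠·★♧♠·
??♧♠♧♢·♠
??♠♠·♠♧♢
????????

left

♠♧··♧♢♧·
♢█♧♠·♧██
??···♧·♧
??██♧♠♧♠
??♧♠★♧♧♠
??♢♧♠♧♢·
??♧♠♠·♠♧
????????

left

?♠♧··♧♢♧
?♢█♧♠·♧█
??♠···♧·
??♠██♧♠♧
??·♧★·♧♧
??♢♢♧♠♧♢
??♠♧♠♠·♠
????????

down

?♢█♧♠·♧█
??♠···♧·
??♠██♧♠♧
??·♧♠·♧♧
??♢♢★♠♧♢
??♠♧♠♠·♠
??♧·♧♧█?
????????

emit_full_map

??????????█♧♠·♧♧♠?
??????????♠♠♢♢♢♧♧?
??????????♧♢♠♧♧♢♧♠
♧·♠♧♧♧♧♠♧·♧█♧♧♧♢♧♧
·█♧♢█··♧█♠·♧♧♢♠♠♧♠
♠·♧♧·♧♠♧♠·♧·♠██♠·♧
♠♧··♧♢♧·♧·♧♧··♠·♧♠
♢█♧♠·♧██·♧♢·██♧♧♠·
?♠···♧·♧♢♠·♠♢♧··♧♧
?♠██♧♠♧♠♢♧♧♠·♧█♠█♧
?·♧♠·♧♧♠·♠♠·♠♧♧♠♠♧
?♢♢★♠♧♢·♠♠♧♧♧♧♧♧??
?♠♧♠♠·♠♧♢♧·♧·♠♧???
?♧·♧♧█????????????


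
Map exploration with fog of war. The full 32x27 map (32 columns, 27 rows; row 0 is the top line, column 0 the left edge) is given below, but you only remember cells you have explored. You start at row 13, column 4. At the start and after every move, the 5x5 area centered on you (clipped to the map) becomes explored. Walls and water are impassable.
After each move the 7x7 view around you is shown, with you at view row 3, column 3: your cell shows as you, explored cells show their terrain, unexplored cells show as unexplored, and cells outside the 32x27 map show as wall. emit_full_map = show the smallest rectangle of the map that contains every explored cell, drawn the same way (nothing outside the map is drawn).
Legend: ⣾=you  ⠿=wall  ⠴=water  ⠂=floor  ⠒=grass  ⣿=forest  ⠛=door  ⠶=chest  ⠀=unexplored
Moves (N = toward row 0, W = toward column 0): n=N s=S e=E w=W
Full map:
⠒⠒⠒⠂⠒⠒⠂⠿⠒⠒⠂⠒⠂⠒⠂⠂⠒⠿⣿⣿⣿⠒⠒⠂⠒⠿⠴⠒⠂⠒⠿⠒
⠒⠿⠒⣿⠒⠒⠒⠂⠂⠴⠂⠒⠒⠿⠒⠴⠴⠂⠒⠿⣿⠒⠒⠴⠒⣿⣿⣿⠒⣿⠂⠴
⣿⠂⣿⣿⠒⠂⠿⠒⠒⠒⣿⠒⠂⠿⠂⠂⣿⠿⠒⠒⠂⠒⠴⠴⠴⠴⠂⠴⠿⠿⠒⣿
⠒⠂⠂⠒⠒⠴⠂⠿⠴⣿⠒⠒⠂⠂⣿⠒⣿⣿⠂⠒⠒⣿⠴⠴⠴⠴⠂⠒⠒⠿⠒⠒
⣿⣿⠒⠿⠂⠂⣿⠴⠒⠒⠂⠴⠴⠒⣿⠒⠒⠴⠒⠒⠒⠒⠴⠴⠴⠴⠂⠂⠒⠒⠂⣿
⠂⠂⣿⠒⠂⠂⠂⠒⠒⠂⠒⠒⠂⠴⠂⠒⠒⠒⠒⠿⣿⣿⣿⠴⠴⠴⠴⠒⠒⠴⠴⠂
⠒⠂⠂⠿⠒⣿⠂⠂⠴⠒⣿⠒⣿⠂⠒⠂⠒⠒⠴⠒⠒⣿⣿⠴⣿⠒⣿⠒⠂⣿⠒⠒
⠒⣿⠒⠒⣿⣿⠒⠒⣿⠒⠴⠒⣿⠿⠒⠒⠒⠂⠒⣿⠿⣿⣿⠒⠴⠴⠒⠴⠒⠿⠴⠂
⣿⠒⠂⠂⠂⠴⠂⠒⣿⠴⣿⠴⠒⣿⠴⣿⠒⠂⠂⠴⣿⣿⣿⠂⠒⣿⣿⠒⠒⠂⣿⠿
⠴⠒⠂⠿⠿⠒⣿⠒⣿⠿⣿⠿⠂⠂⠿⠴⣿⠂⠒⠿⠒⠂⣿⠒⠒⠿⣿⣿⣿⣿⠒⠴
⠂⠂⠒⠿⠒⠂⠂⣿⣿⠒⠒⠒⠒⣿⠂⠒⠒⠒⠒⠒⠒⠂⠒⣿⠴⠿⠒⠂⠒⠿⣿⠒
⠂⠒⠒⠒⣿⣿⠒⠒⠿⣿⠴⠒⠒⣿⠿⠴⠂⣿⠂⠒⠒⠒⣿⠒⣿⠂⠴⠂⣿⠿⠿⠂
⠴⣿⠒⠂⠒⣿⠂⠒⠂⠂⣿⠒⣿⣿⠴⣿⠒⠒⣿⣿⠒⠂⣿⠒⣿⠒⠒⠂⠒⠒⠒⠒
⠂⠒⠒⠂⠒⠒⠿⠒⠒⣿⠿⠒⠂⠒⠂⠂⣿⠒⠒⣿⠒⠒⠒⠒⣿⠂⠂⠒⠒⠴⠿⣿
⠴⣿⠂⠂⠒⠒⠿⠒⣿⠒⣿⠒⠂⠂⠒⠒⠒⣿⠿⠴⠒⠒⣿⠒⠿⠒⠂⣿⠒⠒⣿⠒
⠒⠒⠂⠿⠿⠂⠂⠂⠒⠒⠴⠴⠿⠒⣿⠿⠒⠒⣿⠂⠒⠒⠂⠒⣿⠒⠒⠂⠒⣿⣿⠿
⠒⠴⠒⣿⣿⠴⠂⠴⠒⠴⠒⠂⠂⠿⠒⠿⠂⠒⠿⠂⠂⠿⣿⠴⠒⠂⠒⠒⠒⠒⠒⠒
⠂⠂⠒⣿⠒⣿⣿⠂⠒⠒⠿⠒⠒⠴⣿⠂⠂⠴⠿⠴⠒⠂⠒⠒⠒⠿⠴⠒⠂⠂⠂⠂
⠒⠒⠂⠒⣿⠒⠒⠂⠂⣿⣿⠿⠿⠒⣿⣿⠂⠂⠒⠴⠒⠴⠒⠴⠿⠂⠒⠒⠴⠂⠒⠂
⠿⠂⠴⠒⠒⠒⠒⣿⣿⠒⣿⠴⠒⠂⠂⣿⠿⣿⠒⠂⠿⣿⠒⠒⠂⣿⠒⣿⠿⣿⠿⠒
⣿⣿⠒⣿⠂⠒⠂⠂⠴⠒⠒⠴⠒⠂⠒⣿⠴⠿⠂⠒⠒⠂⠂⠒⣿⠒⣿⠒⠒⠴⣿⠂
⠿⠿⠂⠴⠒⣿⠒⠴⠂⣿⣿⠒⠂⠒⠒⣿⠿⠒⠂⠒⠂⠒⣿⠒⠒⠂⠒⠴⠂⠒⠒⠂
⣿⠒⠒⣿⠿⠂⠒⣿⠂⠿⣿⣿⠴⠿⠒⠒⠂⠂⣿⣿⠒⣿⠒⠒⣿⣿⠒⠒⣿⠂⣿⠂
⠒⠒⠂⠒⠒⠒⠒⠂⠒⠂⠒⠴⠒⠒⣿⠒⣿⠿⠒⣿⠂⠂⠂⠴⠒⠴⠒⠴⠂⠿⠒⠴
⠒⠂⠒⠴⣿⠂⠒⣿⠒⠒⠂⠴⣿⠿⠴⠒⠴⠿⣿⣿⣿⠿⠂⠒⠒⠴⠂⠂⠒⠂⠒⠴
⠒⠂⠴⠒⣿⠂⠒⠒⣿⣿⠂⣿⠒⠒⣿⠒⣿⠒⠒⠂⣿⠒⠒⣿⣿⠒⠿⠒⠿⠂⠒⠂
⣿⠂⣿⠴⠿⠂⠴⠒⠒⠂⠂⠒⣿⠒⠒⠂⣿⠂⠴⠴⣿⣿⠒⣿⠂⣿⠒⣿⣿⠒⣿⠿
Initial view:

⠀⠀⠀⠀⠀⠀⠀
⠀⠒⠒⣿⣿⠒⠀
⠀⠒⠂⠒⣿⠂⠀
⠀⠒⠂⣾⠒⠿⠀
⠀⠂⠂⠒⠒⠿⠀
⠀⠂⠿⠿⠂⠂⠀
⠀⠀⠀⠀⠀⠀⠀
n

⠀⠀⠀⠀⠀⠀⠀
⠀⠒⠿⠒⠂⠂⠀
⠀⠒⠒⣿⣿⠒⠀
⠀⠒⠂⣾⣿⠂⠀
⠀⠒⠂⠒⠒⠿⠀
⠀⠂⠂⠒⠒⠿⠀
⠀⠂⠿⠿⠂⠂⠀

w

⠀⠀⠀⠀⠀⠀⠀
⠀⠂⠒⠿⠒⠂⠂
⠀⠒⠒⠒⣿⣿⠒
⠀⣿⠒⣾⠒⣿⠂
⠀⠒⠒⠂⠒⠒⠿
⠀⣿⠂⠂⠒⠒⠿
⠀⠀⠂⠿⠿⠂⠂

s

⠀⠂⠒⠿⠒⠂⠂
⠀⠒⠒⠒⣿⣿⠒
⠀⣿⠒⠂⠒⣿⠂
⠀⠒⠒⣾⠒⠒⠿
⠀⣿⠂⠂⠒⠒⠿
⠀⠒⠂⠿⠿⠂⠂
⠀⠀⠀⠀⠀⠀⠀

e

⠂⠒⠿⠒⠂⠂⠀
⠒⠒⠒⣿⣿⠒⠀
⣿⠒⠂⠒⣿⠂⠀
⠒⠒⠂⣾⠒⠿⠀
⣿⠂⠂⠒⠒⠿⠀
⠒⠂⠿⠿⠂⠂⠀
⠀⠀⠀⠀⠀⠀⠀

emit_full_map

⠂⠒⠿⠒⠂⠂
⠒⠒⠒⣿⣿⠒
⣿⠒⠂⠒⣿⠂
⠒⠒⠂⣾⠒⠿
⣿⠂⠂⠒⠒⠿
⠒⠂⠿⠿⠂⠂

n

⠀⠀⠀⠀⠀⠀⠀
⠂⠒⠿⠒⠂⠂⠀
⠒⠒⠒⣿⣿⠒⠀
⣿⠒⠂⣾⣿⠂⠀
⠒⠒⠂⠒⠒⠿⠀
⣿⠂⠂⠒⠒⠿⠀
⠒⠂⠿⠿⠂⠂⠀

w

⠀⠀⠀⠀⠀⠀⠀
⠀⠂⠒⠿⠒⠂⠂
⠀⠒⠒⠒⣿⣿⠒
⠀⣿⠒⣾⠒⣿⠂
⠀⠒⠒⠂⠒⠒⠿
⠀⣿⠂⠂⠒⠒⠿
⠀⠒⠂⠿⠿⠂⠂

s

⠀⠂⠒⠿⠒⠂⠂
⠀⠒⠒⠒⣿⣿⠒
⠀⣿⠒⠂⠒⣿⠂
⠀⠒⠒⣾⠒⠒⠿
⠀⣿⠂⠂⠒⠒⠿
⠀⠒⠂⠿⠿⠂⠂
⠀⠀⠀⠀⠀⠀⠀

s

⠀⠒⠒⠒⣿⣿⠒
⠀⣿⠒⠂⠒⣿⠂
⠀⠒⠒⠂⠒⠒⠿
⠀⣿⠂⣾⠒⠒⠿
⠀⠒⠂⠿⠿⠂⠂
⠀⠴⠒⣿⣿⠴⠀
⠀⠀⠀⠀⠀⠀⠀

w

⠿⠀⠒⠒⠒⣿⣿
⠿⠴⣿⠒⠂⠒⣿
⠿⠂⠒⠒⠂⠒⠒
⠿⠴⣿⣾⠂⠒⠒
⠿⠒⠒⠂⠿⠿⠂
⠿⠒⠴⠒⣿⣿⠴
⠿⠀⠀⠀⠀⠀⠀

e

⠀⠒⠒⠒⣿⣿⠒
⠴⣿⠒⠂⠒⣿⠂
⠂⠒⠒⠂⠒⠒⠿
⠴⣿⠂⣾⠒⠒⠿
⠒⠒⠂⠿⠿⠂⠂
⠒⠴⠒⣿⣿⠴⠀
⠀⠀⠀⠀⠀⠀⠀

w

⠿⠀⠒⠒⠒⣿⣿
⠿⠴⣿⠒⠂⠒⣿
⠿⠂⠒⠒⠂⠒⠒
⠿⠴⣿⣾⠂⠒⠒
⠿⠒⠒⠂⠿⠿⠂
⠿⠒⠴⠒⣿⣿⠴
⠿⠀⠀⠀⠀⠀⠀

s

⠿⠴⣿⠒⠂⠒⣿
⠿⠂⠒⠒⠂⠒⠒
⠿⠴⣿⠂⠂⠒⠒
⠿⠒⠒⣾⠿⠿⠂
⠿⠒⠴⠒⣿⣿⠴
⠿⠂⠂⠒⣿⠒⠀
⠿⠀⠀⠀⠀⠀⠀

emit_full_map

⠀⠂⠒⠿⠒⠂⠂
⠀⠒⠒⠒⣿⣿⠒
⠴⣿⠒⠂⠒⣿⠂
⠂⠒⠒⠂⠒⠒⠿
⠴⣿⠂⠂⠒⠒⠿
⠒⠒⣾⠿⠿⠂⠂
⠒⠴⠒⣿⣿⠴⠀
⠂⠂⠒⣿⠒⠀⠀

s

⠿⠂⠒⠒⠂⠒⠒
⠿⠴⣿⠂⠂⠒⠒
⠿⠒⠒⠂⠿⠿⠂
⠿⠒⠴⣾⣿⣿⠴
⠿⠂⠂⠒⣿⠒⠀
⠿⠒⠒⠂⠒⣿⠀
⠿⠀⠀⠀⠀⠀⠀

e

⠂⠒⠒⠂⠒⠒⠿
⠴⣿⠂⠂⠒⠒⠿
⠒⠒⠂⠿⠿⠂⠂
⠒⠴⠒⣾⣿⠴⠀
⠂⠂⠒⣿⠒⣿⠀
⠒⠒⠂⠒⣿⠒⠀
⠀⠀⠀⠀⠀⠀⠀

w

⠿⠂⠒⠒⠂⠒⠒
⠿⠴⣿⠂⠂⠒⠒
⠿⠒⠒⠂⠿⠿⠂
⠿⠒⠴⣾⣿⣿⠴
⠿⠂⠂⠒⣿⠒⣿
⠿⠒⠒⠂⠒⣿⠒
⠿⠀⠀⠀⠀⠀⠀

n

⠿⠴⣿⠒⠂⠒⣿
⠿⠂⠒⠒⠂⠒⠒
⠿⠴⣿⠂⠂⠒⠒
⠿⠒⠒⣾⠿⠿⠂
⠿⠒⠴⠒⣿⣿⠴
⠿⠂⠂⠒⣿⠒⣿
⠿⠒⠒⠂⠒⣿⠒

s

⠿⠂⠒⠒⠂⠒⠒
⠿⠴⣿⠂⠂⠒⠒
⠿⠒⠒⠂⠿⠿⠂
⠿⠒⠴⣾⣿⣿⠴
⠿⠂⠂⠒⣿⠒⣿
⠿⠒⠒⠂⠒⣿⠒
⠿⠀⠀⠀⠀⠀⠀

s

⠿⠴⣿⠂⠂⠒⠒
⠿⠒⠒⠂⠿⠿⠂
⠿⠒⠴⠒⣿⣿⠴
⠿⠂⠂⣾⣿⠒⣿
⠿⠒⠒⠂⠒⣿⠒
⠿⠿⠂⠴⠒⠒⠀
⠿⠀⠀⠀⠀⠀⠀

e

⠴⣿⠂⠂⠒⠒⠿
⠒⠒⠂⠿⠿⠂⠂
⠒⠴⠒⣿⣿⠴⠀
⠂⠂⠒⣾⠒⣿⠀
⠒⠒⠂⠒⣿⠒⠀
⠿⠂⠴⠒⠒⠒⠀
⠀⠀⠀⠀⠀⠀⠀

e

⣿⠂⠂⠒⠒⠿⠀
⠒⠂⠿⠿⠂⠂⠀
⠴⠒⣿⣿⠴⠂⠀
⠂⠒⣿⣾⣿⣿⠀
⠒⠂⠒⣿⠒⠒⠀
⠂⠴⠒⠒⠒⠒⠀
⠀⠀⠀⠀⠀⠀⠀

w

⠴⣿⠂⠂⠒⠒⠿
⠒⠒⠂⠿⠿⠂⠂
⠒⠴⠒⣿⣿⠴⠂
⠂⠂⠒⣾⠒⣿⣿
⠒⠒⠂⠒⣿⠒⠒
⠿⠂⠴⠒⠒⠒⠒
⠀⠀⠀⠀⠀⠀⠀

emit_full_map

⠀⠂⠒⠿⠒⠂⠂
⠀⠒⠒⠒⣿⣿⠒
⠴⣿⠒⠂⠒⣿⠂
⠂⠒⠒⠂⠒⠒⠿
⠴⣿⠂⠂⠒⠒⠿
⠒⠒⠂⠿⠿⠂⠂
⠒⠴⠒⣿⣿⠴⠂
⠂⠂⠒⣾⠒⣿⣿
⠒⠒⠂⠒⣿⠒⠒
⠿⠂⠴⠒⠒⠒⠒

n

⠂⠒⠒⠂⠒⠒⠿
⠴⣿⠂⠂⠒⠒⠿
⠒⠒⠂⠿⠿⠂⠂
⠒⠴⠒⣾⣿⠴⠂
⠂⠂⠒⣿⠒⣿⣿
⠒⠒⠂⠒⣿⠒⠒
⠿⠂⠴⠒⠒⠒⠒

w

⠿⠂⠒⠒⠂⠒⠒
⠿⠴⣿⠂⠂⠒⠒
⠿⠒⠒⠂⠿⠿⠂
⠿⠒⠴⣾⣿⣿⠴
⠿⠂⠂⠒⣿⠒⣿
⠿⠒⠒⠂⠒⣿⠒
⠿⠿⠂⠴⠒⠒⠒

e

⠂⠒⠒⠂⠒⠒⠿
⠴⣿⠂⠂⠒⠒⠿
⠒⠒⠂⠿⠿⠂⠂
⠒⠴⠒⣾⣿⠴⠂
⠂⠂⠒⣿⠒⣿⣿
⠒⠒⠂⠒⣿⠒⠒
⠿⠂⠴⠒⠒⠒⠒

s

⠴⣿⠂⠂⠒⠒⠿
⠒⠒⠂⠿⠿⠂⠂
⠒⠴⠒⣿⣿⠴⠂
⠂⠂⠒⣾⠒⣿⣿
⠒⠒⠂⠒⣿⠒⠒
⠿⠂⠴⠒⠒⠒⠒
⠀⠀⠀⠀⠀⠀⠀


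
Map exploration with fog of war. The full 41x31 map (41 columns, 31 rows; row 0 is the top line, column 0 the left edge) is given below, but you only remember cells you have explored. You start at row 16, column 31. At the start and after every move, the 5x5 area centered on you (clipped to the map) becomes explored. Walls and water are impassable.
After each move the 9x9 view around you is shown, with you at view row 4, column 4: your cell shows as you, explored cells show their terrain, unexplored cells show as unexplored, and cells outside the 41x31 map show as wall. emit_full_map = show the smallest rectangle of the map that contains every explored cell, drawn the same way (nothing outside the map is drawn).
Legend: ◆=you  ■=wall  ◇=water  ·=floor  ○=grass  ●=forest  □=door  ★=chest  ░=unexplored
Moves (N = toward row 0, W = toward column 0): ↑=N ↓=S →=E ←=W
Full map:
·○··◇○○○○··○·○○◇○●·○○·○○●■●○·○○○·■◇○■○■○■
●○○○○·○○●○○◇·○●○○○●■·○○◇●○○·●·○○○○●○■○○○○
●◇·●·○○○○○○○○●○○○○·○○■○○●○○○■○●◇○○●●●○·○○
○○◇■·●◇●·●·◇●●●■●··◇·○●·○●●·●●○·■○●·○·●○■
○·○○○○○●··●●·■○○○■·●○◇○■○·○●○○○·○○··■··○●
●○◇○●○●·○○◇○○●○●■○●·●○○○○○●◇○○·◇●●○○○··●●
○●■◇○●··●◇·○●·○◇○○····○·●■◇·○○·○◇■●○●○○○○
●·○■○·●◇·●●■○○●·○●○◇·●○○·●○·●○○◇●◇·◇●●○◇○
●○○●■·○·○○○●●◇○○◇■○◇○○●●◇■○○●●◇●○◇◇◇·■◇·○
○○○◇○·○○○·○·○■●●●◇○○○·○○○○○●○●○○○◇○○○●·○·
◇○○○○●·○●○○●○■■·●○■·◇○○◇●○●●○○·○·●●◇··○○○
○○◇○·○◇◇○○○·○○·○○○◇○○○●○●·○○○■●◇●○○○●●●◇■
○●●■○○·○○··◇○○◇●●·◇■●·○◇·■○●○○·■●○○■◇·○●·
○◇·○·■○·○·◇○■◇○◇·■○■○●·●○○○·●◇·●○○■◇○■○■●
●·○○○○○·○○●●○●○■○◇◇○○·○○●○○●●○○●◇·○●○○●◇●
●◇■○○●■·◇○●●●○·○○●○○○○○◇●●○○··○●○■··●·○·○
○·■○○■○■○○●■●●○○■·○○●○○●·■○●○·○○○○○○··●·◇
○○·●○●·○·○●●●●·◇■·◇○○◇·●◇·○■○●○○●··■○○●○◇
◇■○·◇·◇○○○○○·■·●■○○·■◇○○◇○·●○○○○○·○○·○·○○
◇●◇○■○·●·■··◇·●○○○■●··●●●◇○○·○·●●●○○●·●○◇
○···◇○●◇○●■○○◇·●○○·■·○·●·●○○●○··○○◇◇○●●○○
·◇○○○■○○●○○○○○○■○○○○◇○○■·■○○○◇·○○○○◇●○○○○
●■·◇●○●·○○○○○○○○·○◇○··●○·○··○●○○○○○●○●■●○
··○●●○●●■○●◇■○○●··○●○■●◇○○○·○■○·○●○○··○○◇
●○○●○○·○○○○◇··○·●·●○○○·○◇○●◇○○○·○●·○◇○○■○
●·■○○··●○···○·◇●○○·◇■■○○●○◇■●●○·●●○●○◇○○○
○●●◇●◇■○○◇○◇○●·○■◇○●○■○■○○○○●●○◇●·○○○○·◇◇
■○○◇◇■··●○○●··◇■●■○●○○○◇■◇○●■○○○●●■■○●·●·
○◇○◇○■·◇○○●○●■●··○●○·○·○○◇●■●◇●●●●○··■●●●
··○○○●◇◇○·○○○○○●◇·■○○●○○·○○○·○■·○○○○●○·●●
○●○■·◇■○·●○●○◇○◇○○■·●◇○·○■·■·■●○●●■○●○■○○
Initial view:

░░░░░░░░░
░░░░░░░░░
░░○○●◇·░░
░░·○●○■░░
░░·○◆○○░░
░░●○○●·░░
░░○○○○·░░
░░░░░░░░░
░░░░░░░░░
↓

░░░░░░░░░
░░○○●◇·░░
░░·○●○■░░
░░·○○○○░░
░░●○◆●·░░
░░○○○○·░░
░░○·●●●░░
░░░░░░░░░
░░░░░░░░░

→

░░░░░░░░░
░○○●◇·░░░
░·○●○■·░░
░·○○○○○░░
░●○○◆··░░
░○○○○·○░░
░○·●●●○░░
░░░░░░░░░
░░░░░░░░░

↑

░░░░░░░░░
░░░░░░░░░
░○○●◇·○░░
░·○●○■·░░
░·○○◆○○░░
░●○○●··░░
░○○○○·○░░
░○·●●●○░░
░░░░░░░░░

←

░░░░░░░░░
░░░░░░░░░
░░○○●◇·○░
░░·○●○■·░
░░·○◆○○○░
░░●○○●··░
░░○○○○·○░
░░○·●●●○░
░░░░░░░░░

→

░░░░░░░░░
░░░░░░░░░
░○○●◇·○░░
░·○●○■·░░
░·○○◆○○░░
░●○○●··░░
░○○○○·○░░
░○·●●●○░░
░░░░░░░░░

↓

░░░░░░░░░
░○○●◇·○░░
░·○●○■·░░
░·○○○○○░░
░●○○◆··░░
░○○○○·○░░
░○·●●●○░░
░░░░░░░░░
░░░░░░░░░


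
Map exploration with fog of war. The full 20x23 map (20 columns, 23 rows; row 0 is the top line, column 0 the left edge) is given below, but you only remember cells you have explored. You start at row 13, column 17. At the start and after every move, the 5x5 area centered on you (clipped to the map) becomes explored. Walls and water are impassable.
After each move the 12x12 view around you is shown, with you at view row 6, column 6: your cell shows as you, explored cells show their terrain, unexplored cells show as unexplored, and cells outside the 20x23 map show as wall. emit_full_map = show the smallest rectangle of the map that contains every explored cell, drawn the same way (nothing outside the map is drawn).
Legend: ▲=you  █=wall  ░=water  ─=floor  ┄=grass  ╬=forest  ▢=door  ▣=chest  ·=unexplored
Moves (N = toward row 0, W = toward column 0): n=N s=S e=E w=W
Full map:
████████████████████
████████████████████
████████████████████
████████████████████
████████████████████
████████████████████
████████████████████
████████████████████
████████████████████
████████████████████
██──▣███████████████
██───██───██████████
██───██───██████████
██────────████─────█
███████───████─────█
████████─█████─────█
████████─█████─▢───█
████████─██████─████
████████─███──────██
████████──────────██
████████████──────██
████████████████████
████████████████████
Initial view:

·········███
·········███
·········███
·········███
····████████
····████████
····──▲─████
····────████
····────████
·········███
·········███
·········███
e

········████
········████
········████
········████
···█████████
···█████████
···───▲█████
···────█████
···────█████
········████
········████
········████

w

·········███
·········███
·········███
·········███
····████████
····████████
····──▲─████
····────████
····────████
·········███
·········███
·········███

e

········████
········████
········████
········████
···█████████
···█████████
···───▲█████
···────█████
···────█████
········████
········████
········████

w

·········███
·········███
·········███
·········███
····████████
····████████
····──▲─████
····────████
····────████
·········███
·········███
·········███

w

··········██
··········██
··········██
··········██
····████████
····████████
····──▲──███
····─────███
····─────███
··········██
··········██
··········██

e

·········███
·········███
·········███
·········███
···█████████
···█████████
···───▲─████
···─────████
···─────████
·········███
·········███
·········███

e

········████
········████
········████
········████
··██████████
··██████████
··────▲█████
··─────█████
··─────█████
········████
········████
········████

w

·········███
·········███
·········███
·········███
···█████████
···█████████
···───▲─████
···─────████
···─────████
·········███
·········███
·········███

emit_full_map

██████
██████
───▲─█
─────█
─────█

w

··········██
··········██
··········██
··········██
····████████
····████████
····──▲──███
····─────███
····─────███
··········██
··········██
··········██

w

···········█
···········█
···········█
···········█
····████████
····████████
····█─▲───██
····█─────██
····█─────██
···········█
···········█
···········█

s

···········█
···········█
···········█
····████████
····████████
····█─────██
····█─▲───██
····█─────██
····█─▢──··█
···········█
···········█
···········█

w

············
············
············
·····███████
····████████
····██─────█
····██▲────█
····██─────█
····██─▢──··
············
············
············

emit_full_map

·███████
████████
██─────█
██▲────█
██─────█
██─▢──··

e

···········█
···········█
···········█
····████████
···█████████
···██─────██
···██─▲───██
···██─────██
···██─▢──··█
···········█
···········█
···········█

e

··········██
··········██
··········██
···█████████
··██████████
··██─────███
··██──▲──███
··██─────███
··██─▢───·██
··········██
··········██
··········██

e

·········███
·········███
·········███
··██████████
·███████████
·██─────████
·██───▲─████
·██─────████
·██─▢───████
·········███
·········███
·········███

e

········████
········████
········████
·███████████
████████████
██─────█████
██────▲█████
██─────█████
██─▢───█████
········████
········████
········████

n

········████
········████
········████
········████
·███████████
████████████
██────▲█████
██─────█████
██─────█████
██─▢───█████
········████
········████

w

·········███
·········███
·········███
·········███
··██████████
·███████████
·██───▲─████
·██─────████
·██─────████
·██─▢───████
·········███
·········███

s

·········███
·········███
·········███
··██████████
·███████████
·██─────████
·██───▲─████
·██─────████
·██─▢───████
·········███
·········███
·········███

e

········████
········████
········████
·███████████
████████████
██─────█████
██────▲█████
██─────█████
██─▢───█████
········████
········████
········████

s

········████
········████
·███████████
████████████
██─────█████
██─────█████
██────▲█████
██─▢───█████
····████████
········████
········████
········████

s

········████
·███████████
████████████
██─────█████
██─────█████
██─────█████
██─▢──▲█████
····████████
····──██████
········████
········████
········████

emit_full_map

·███████
████████
██─────█
██─────█
██─────█
██─▢──▲█
····████
····──██

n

········████
········████
·███████████
████████████
██─────█████
██─────█████
██────▲█████
██─▢───█████
····████████
····──██████
········████
········████

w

·········███
·········███
··██████████
·███████████
·██─────████
·██─────████
·██───▲─████
·██─▢───████
····─███████
·····──█████
·········███
·········███

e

········████
········████
·███████████
████████████
██─────█████
██─────█████
██────▲█████
██─▢───█████
···─████████
····──██████
········████
········████

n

········████
········████
········████
·███████████
████████████
██─────█████
██────▲█████
██─────█████
██─▢───█████
···─████████
····──██████
········████

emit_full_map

·███████
████████
██─────█
██────▲█
██─────█
██─▢───█
···─████
····──██


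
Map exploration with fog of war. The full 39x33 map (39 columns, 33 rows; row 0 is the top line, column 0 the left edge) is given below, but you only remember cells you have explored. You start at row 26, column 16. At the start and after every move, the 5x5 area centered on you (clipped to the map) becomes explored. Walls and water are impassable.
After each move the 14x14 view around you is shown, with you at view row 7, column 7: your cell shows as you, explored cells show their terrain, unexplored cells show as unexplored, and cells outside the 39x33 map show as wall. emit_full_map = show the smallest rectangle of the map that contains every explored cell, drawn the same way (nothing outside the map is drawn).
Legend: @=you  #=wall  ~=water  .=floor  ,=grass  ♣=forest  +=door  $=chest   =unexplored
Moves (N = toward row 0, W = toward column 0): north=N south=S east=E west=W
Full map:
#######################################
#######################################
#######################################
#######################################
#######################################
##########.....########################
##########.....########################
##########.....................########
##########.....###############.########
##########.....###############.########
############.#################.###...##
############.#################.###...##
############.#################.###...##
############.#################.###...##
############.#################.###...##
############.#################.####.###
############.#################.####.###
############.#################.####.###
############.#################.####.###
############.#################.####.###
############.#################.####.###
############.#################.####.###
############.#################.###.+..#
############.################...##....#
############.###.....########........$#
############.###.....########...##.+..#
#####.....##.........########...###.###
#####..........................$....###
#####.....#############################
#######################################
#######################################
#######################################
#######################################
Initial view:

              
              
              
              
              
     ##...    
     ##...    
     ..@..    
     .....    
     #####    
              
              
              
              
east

              
              
              
              
              
    ##....    
    ##....    
    ...@..    
    ......    
    ######    
              
              
              
              

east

              
              
              
              
              
   ##.....    
   ##.....    
   ....@..    
   .......    
   #######    
              
              
              
              

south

              
              
              
              
   ##.....    
   ##.....    
   .......    
   ....@..    
   #######    
     #####    
              
              
              
##############

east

              
              
              
              
  ##.....     
  ##.....#    
  .......#    
  .....@..    
  ########    
    ######    
              
              
              
##############

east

              
              
              
              
 ##.....      
 ##.....##    
 .......##    
 ......@..    
 #########    
   #######    
              
              
              
##############

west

              
              
              
              
  ##.....     
  ##.....##   
  .......##   
  .....@...   
  #########   
    #######   
              
              
              
##############

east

              
              
              
              
 ##.....      
 ##.....##    
 .......##    
 ......@..    
 #########    
   #######    
              
              
              
##############

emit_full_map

##.....  
##.....##
.......##
......@..
#########
  #######

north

              
              
              
              
              
 ##.....##    
 ##.....##    
 ......@##    
 .........    
 #########    
   #######    
              
              
              

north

              
              
              
              
              
     #####    
 ##.....##    
 ##....@##    
 .......##    
 .........    
 #########    
   #######    
              
              

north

              
              
              
              
              
     #####    
     #####    
 ##....@##    
 ##.....##    
 .......##    
 .........    
 #########    
   #######    
              

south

              
              
              
              
     #####    
     #####    
 ##.....##    
 ##....@##    
 .......##    
 .........    
 #########    
   #######    
              
              

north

              
              
              
              
              
     #####    
     #####    
 ##....@##    
 ##.....##    
 .......##    
 .........    
 #########    
   #######    
              

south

              
              
              
              
     #####    
     #####    
 ##.....##    
 ##....@##    
 .......##    
 .........    
 #########    
   #######    
              
              

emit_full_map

    #####
    #####
##.....##
##....@##
.......##
.........
#########
  #######

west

              
              
              
              
      #####   
     ######   
  ##.....##   
  ##...@.##   
  .......##   
  .........   
  #########   
    #######   
              
              

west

              
              
              
              
       #####  
     #######  
   ##.....##  
   ##..@..##  
   .......##  
   .........  
   #########  
     #######  
              
              

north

              
              
              
              
              
     #######  
     #######  
   ##..@..##  
   ##.....##  
   .......##  
   .........  
   #########  
     #######  
              

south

              
              
              
              
     #######  
     #######  
   ##.....##  
   ##..@..##  
   .......##  
   .........  
   #########  
     #######  
              
              

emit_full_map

  #######
  #######
##.....##
##..@..##
.......##
.........
#########
  #######
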